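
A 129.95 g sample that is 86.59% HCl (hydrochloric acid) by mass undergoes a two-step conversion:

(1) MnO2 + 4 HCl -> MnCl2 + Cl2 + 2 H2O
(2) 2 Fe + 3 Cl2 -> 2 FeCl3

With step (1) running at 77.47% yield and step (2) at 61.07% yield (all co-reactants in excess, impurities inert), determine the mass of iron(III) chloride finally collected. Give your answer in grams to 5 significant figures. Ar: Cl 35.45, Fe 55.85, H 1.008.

39.474 g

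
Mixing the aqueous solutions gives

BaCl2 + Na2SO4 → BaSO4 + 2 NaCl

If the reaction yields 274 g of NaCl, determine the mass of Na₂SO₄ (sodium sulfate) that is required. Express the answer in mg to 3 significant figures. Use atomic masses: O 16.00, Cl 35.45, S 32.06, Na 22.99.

M(NaCl) = 22.99 + 35.45 = 58.44 g/mol.
M(Na2SO4) = 2(22.99) + 32.06 + 4(16.00) = 142.04 g/mol.
n(NaCl) = 274.0 g / 58.44 g/mol = 4.689 mol.
From the equation the NaCl:Na2SO4 mole ratio is 2:1, so n(Na2SO4) = 4.689 × 1/2 = 2.344 mol.
Mass of Na2SO4 = 2.344 mol × 142.04 g/mol = 333.0 g.
Converting to mg: 333.0 g = 333000 mg.

333000 mg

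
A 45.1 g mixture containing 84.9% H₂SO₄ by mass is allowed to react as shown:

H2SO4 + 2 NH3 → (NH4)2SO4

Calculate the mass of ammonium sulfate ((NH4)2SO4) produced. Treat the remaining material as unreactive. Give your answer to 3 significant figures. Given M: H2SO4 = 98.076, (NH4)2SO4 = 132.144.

Mass of pure H2SO4 = 45.1 g × 0.849 = 38.29 g.
n(H2SO4) = 38.29 g / 98.076 g/mol = 0.3904 mol.
From the equation the H2SO4:(NH4)2SO4 mole ratio is 1:1, so n((NH4)2SO4) = 0.3904 × 1/1 = 0.3904 mol.
Mass of (NH4)2SO4 = 0.3904 mol × 132.144 g/mol = 51.59 g.

51.6 g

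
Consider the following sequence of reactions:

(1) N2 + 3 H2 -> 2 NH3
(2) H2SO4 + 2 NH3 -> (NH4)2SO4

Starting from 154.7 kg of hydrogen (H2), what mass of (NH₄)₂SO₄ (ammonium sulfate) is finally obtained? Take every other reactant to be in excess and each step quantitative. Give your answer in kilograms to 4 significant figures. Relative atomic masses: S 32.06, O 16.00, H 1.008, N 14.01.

M(H2) = 2(1.008) = 2.016 g/mol.
M((NH4)2SO4) = 2(14.01) + 8(1.008) + 32.06 + 4(16.00) = 132.144 g/mol.
154.7 kg = 154700 g.
n(H2) = 154700 / 2.016 = 76736 mol.
Step 1 gives a 3:2 ratio of H2 to NH3, so n(NH3) = 51157 mol.
In step 2 the NH3:(NH4)2SO4 ratio is 2:1, so n((NH4)2SO4) = 25579 mol.
Mass of (NH4)2SO4 = 25579 × 132.144 = 3.3801 × 10^6 g = 3380 kg.

3380 kg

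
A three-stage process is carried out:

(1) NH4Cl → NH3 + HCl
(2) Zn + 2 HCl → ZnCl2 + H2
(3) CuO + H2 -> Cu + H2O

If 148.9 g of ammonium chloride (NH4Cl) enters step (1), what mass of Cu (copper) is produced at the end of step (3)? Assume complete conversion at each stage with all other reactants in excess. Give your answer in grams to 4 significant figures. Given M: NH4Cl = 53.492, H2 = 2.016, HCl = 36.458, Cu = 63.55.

n(NH4Cl) = 148.9 / 53.492 = 2.7836 mol.
Reaction (1): NH4Cl→HCl ratio 1:1 ⇒ n(HCl) = 2.7836 mol.
Reaction (2): HCl→H2 ratio 2:1 ⇒ n(H2) = 1.3918 mol.
Reaction (3): H2→Cu ratio 1:1 ⇒ n(Cu) = 1.3918 mol.
Mass of Cu = 1.3918 × 63.55 = 88.449 g.

88.45 g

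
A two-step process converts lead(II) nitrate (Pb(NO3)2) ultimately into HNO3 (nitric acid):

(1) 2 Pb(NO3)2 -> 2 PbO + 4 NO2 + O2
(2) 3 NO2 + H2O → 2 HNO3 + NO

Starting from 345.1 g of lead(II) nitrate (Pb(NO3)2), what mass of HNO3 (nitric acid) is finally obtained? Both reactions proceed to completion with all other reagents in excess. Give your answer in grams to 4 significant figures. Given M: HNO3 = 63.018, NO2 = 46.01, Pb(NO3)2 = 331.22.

87.55 g

n(Pb(NO3)2) = 345.10 / 331.22 = 1.0419 mol.
Step 1 gives a 2:4 ratio of Pb(NO3)2 to NO2, so n(NO2) = 2.0838 mol.
In step 2 the NO2:HNO3 ratio is 3:2, so n(HNO3) = 1.3892 mol.
Mass of HNO3 = 1.3892 × 63.018 = 87.545 g.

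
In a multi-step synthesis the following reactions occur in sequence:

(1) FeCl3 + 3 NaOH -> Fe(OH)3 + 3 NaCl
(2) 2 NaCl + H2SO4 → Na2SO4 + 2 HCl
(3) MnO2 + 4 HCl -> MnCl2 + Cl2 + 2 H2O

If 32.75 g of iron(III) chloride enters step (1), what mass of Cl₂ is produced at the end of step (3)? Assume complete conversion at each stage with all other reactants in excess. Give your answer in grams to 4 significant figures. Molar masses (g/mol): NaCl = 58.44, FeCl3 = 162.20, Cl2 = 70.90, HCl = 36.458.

10.74 g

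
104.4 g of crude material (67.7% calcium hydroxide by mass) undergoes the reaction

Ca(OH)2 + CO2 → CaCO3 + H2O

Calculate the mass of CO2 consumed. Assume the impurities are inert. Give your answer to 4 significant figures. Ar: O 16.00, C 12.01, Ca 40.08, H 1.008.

Mass of pure Ca(OH)2 = 104.4 g × 0.677 = 70.679 g.
M(Ca(OH)2) = 40.08 + 2(16.00) + 2(1.008) = 74.096 g/mol.
M(CO2) = 12.01 + 2(16.00) = 44.01 g/mol.
n(Ca(OH)2) = 70.679 g / 74.096 g/mol = 0.95388 mol.
From the equation the Ca(OH)2:CO2 mole ratio is 1:1, so n(CO2) = 0.95388 × 1/1 = 0.95388 mol.
Mass of CO2 = 0.95388 mol × 44.01 g/mol = 41.980 g.

41.98 g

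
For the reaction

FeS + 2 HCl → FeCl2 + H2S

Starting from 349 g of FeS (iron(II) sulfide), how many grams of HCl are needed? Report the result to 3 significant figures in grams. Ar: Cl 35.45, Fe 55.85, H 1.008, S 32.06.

289 g

M(FeS) = 55.85 + 32.06 = 87.91 g/mol.
M(HCl) = 1.008 + 35.45 = 36.458 g/mol.
n(FeS) = 349.0 g / 87.91 g/mol = 3.970 mol.
From the equation the FeS:HCl mole ratio is 1:2, so n(HCl) = 3.970 × 2/1 = 7.940 mol.
Mass of HCl = 7.940 mol × 36.458 g/mol = 289.5 g.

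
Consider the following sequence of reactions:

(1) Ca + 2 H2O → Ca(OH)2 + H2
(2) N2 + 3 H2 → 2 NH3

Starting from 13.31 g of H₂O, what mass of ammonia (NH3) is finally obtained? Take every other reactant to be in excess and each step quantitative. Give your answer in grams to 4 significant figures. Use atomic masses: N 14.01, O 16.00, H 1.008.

M(H2O) = 2(1.008) + 16.00 = 18.016 g/mol.
M(NH3) = 14.01 + 3(1.008) = 17.034 g/mol.
n(H2O) = 13.310 / 18.016 = 0.73879 mol.
Step 1 gives a 2:1 ratio of H2O to H2, so n(H2) = 0.36939 mol.
In step 2 the H2:NH3 ratio is 3:2, so n(NH3) = 0.24626 mol.
Mass of NH3 = 0.24626 × 17.034 = 4.1948 g.

4.195 g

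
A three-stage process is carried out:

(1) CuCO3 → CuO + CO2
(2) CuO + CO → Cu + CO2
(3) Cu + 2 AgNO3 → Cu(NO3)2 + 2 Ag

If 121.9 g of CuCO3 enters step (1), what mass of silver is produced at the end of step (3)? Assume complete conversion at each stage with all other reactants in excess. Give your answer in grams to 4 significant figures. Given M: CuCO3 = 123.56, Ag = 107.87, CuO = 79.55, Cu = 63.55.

n(CuCO3) = 121.9 / 123.56 = 0.98657 mol.
Reaction (1): CuCO3→CuO ratio 1:1 ⇒ n(CuO) = 0.98657 mol.
Reaction (2): CuO→Cu ratio 1:1 ⇒ n(Cu) = 0.98657 mol.
Reaction (3): Cu→Ag ratio 1:2 ⇒ n(Ag) = 1.9731 mol.
Mass of Ag = 1.9731 × 107.87 = 212.84 g.

212.8 g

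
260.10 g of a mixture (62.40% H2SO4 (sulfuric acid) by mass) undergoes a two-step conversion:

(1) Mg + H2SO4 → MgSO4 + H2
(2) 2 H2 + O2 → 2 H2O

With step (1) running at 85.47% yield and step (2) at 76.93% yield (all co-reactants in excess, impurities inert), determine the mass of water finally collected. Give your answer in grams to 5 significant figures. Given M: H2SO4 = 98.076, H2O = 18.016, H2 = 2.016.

19.603 g

Pure H2SO4 = 260.10 × 0.6240 = 162.302 g.
n(H2SO4) = 162.302 / 98.076 = 1.65486 mol.
Step 1 (H2SO4:H2 = 1:1): theoretical n(H2) = 1.65486 mol; at 85.47% yield, n(H2) = 1.41441 mol.
Step 2 (H2:H2O = 2:2): theoretical n(H2O) = 1.41441 mol, so theoretical mass = 1.41441 × 18.016 = 25.4820 g.
At 76.93% yield, actual mass of H2O = 25.4820 × 0.7693 = 19.6033 g.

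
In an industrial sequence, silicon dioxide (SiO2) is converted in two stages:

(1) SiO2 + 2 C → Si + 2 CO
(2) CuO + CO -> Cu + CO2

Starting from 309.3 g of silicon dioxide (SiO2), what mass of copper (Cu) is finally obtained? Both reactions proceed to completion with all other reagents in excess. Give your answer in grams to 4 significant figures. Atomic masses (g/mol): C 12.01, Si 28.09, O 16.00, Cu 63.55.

654.2 g

M(SiO2) = 28.09 + 2(16.00) = 60.09 g/mol.
M(Cu) = 63.55 g/mol.
n(SiO2) = 309.30 / 60.09 = 5.1473 mol.
Step 1 gives a 1:2 ratio of SiO2 to CO, so n(CO) = 10.295 mol.
In step 2 the CO:Cu ratio is 1:1, so n(Cu) = 10.295 mol.
Mass of Cu = 10.295 × 63.55 = 654.22 g.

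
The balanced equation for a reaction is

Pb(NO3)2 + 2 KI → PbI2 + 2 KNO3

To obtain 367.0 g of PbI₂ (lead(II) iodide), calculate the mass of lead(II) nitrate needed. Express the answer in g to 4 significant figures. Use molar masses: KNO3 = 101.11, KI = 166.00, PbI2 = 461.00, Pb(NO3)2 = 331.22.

263.7 g

n(PbI2) = 367.00 g / 461.00 g/mol = 0.79610 mol.
From the equation the PbI2:Pb(NO3)2 mole ratio is 1:1, so n(Pb(NO3)2) = 0.79610 × 1/1 = 0.79610 mol.
Mass of Pb(NO3)2 = 0.79610 mol × 331.22 g/mol = 263.68 g.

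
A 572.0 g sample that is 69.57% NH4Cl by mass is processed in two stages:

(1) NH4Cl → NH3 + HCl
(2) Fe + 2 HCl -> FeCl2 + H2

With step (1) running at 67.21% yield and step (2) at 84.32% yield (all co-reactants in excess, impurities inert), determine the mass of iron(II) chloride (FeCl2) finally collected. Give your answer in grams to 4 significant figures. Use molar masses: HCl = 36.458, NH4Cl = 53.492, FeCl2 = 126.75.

267.2 g

Pure NH4Cl = 572.0 × 0.6957 = 397.94 g.
n(NH4Cl) = 397.94 / 53.492 = 7.4393 mol.
Step 1 (NH4Cl:HCl = 1:1): theoretical n(HCl) = 7.4393 mol; at 67.21% yield, n(HCl) = 4.9999 mol.
Step 2 (HCl:FeCl2 = 2:1): theoretical n(FeCl2) = 2.5000 mol, so theoretical mass = 2.5000 × 126.75 = 316.87 g.
At 84.32% yield, actual mass of FeCl2 = 316.87 × 0.8432 = 267.18 g.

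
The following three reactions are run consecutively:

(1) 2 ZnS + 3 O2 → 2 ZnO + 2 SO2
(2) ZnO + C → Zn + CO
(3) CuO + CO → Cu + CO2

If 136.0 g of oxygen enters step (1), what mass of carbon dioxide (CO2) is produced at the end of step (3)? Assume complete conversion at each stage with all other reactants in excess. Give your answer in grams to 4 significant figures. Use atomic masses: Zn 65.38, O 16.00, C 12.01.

M(O2) = 2(16.00) = 32.00 g/mol.
M(CO2) = 12.01 + 2(16.00) = 44.01 g/mol.
n(O2) = 136.0 / 32.00 = 4.2500 mol.
Reaction (1): O2→ZnO ratio 3:2 ⇒ n(ZnO) = 2.8333 mol.
Reaction (2): ZnO→CO ratio 1:1 ⇒ n(CO) = 2.8333 mol.
Reaction (3): CO→CO2 ratio 1:1 ⇒ n(CO2) = 2.8333 mol.
Mass of CO2 = 2.8333 × 44.01 = 124.70 g.

124.7 g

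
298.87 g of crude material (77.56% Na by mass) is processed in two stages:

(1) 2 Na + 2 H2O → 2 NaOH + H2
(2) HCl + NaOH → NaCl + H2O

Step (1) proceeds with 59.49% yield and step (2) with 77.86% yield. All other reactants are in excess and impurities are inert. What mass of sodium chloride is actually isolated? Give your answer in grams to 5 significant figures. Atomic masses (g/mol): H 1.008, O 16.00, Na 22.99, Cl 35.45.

Pure Na = 298.87 × 0.7756 = 231.804 g.
M(Na) = 22.99 g/mol.
M(NaCl) = 22.99 + 35.45 = 58.44 g/mol.
n(Na) = 231.804 / 22.99 = 10.0828 mol.
Step 1 (Na:NaOH = 2:2): theoretical n(NaOH) = 10.0828 mol; at 59.49% yield, n(NaOH) = 5.99826 mol.
Step 2 (NaOH:NaCl = 1:1): theoretical n(NaCl) = 5.99826 mol, so theoretical mass = 5.99826 × 58.44 = 350.538 g.
At 77.86% yield, actual mass of NaCl = 350.538 × 0.7786 = 272.929 g.

272.93 g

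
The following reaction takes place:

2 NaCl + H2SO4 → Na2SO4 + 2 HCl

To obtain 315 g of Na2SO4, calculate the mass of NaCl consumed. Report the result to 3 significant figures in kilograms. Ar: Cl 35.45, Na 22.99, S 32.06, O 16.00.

0.259 kg

M(Na2SO4) = 2(22.99) + 32.06 + 4(16.00) = 142.04 g/mol.
M(NaCl) = 22.99 + 35.45 = 58.44 g/mol.
n(Na2SO4) = 315.0 g / 142.04 g/mol = 2.218 mol.
From the equation the Na2SO4:NaCl mole ratio is 1:2, so n(NaCl) = 2.218 × 2/1 = 4.435 mol.
Mass of NaCl = 4.435 mol × 58.44 g/mol = 259.2 g.
Converting to kg: 259.2 g = 0.259 kg.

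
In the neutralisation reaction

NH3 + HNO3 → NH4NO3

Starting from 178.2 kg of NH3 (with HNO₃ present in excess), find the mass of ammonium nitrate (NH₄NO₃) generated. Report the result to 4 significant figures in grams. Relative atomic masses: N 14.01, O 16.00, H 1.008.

M(NH3) = 14.01 + 3(1.008) = 17.034 g/mol.
M(NH4NO3) = 2(14.01) + 4(1.008) + 3(16.00) = 80.052 g/mol.
Convert: 178.2 kg = 178200 g.
n(NH3) = 178200 g / 17.034 g/mol = 10461 mol.
From the equation the NH3:NH4NO3 mole ratio is 1:1, so n(NH4NO3) = 10461 × 1/1 = 10461 mol.
Mass of NH4NO3 = 10461 mol × 80.052 g/mol = 837460 g.

837500 g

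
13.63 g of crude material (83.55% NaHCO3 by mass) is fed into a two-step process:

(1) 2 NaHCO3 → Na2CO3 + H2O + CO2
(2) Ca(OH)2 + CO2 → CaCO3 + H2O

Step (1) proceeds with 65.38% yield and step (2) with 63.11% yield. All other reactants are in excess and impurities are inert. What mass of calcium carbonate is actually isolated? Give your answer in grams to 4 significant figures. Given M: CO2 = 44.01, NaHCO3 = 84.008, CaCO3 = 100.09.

2.799 g

Pure NaHCO3 = 13.63 × 0.8355 = 11.388 g.
n(NaHCO3) = 11.388 / 84.008 = 0.13556 mol.
Step 1 (NaHCO3:CO2 = 2:1): theoretical n(CO2) = 0.067778 mol; at 65.38% yield, n(CO2) = 0.044314 mol.
Step 2 (CO2:CaCO3 = 1:1): theoretical n(CaCO3) = 0.044314 mol, so theoretical mass = 0.044314 × 100.09 = 4.4353 g.
At 63.11% yield, actual mass of CaCO3 = 4.4353 × 0.6311 = 2.7991 g.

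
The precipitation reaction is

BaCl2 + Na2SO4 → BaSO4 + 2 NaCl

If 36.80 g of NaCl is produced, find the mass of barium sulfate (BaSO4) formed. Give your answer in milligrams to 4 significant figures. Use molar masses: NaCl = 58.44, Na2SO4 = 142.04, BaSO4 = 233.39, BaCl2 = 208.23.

n(NaCl) = 36.800 g / 58.44 g/mol = 0.62971 mol.
From the equation the NaCl:BaSO4 mole ratio is 2:1, so n(BaSO4) = 0.62971 × 1/2 = 0.31485 mol.
Mass of BaSO4 = 0.31485 mol × 233.39 g/mol = 73.484 g.
Converting to mg: 73.484 g = 73480 mg.

73480 mg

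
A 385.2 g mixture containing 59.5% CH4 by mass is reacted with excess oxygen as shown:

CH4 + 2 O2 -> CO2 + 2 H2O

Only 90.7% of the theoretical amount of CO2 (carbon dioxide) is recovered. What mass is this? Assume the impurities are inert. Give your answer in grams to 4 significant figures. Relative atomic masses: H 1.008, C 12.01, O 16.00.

570.3 g

Pure CH4 available = 385.2 g × 0.595 = 229.19 g.
M(CH4) = 12.01 + 4(1.008) = 16.042 g/mol.
M(CO2) = 12.01 + 2(16.00) = 44.01 g/mol.
n(CH4) = 229.19 g / 16.042 g/mol = 14.287 mol.
From the equation the CH4:CO2 mole ratio is 1:1, so n(CO2) = 14.287 × 1/1 = 14.287 mol.
Mass of CO2 = 14.287 mol × 44.01 g/mol = 628.78 g.
Actual mass collected = 628.78 g × 0.907 = 570.30 g.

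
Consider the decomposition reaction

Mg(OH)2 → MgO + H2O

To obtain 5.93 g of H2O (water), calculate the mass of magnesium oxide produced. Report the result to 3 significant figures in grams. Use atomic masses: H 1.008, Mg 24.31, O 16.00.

M(H2O) = 2(1.008) + 16.00 = 18.016 g/mol.
M(MgO) = 24.31 + 16.00 = 40.31 g/mol.
n(H2O) = 5.930 g / 18.016 g/mol = 0.3292 mol.
From the equation the H2O:MgO mole ratio is 1:1, so n(MgO) = 0.3292 × 1/1 = 0.3292 mol.
Mass of MgO = 0.3292 mol × 40.31 g/mol = 13.27 g.

13.3 g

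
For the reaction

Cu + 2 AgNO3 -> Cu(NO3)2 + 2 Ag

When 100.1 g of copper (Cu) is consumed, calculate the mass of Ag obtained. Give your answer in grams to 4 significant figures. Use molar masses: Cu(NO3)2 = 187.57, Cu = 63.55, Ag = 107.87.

339.8 g

n(Cu) = 100.10 g / 63.55 g/mol = 1.5751 mol.
From the equation the Cu:Ag mole ratio is 1:2, so n(Ag) = 1.5751 × 2/1 = 3.1503 mol.
Mass of Ag = 3.1503 mol × 107.87 g/mol = 339.82 g.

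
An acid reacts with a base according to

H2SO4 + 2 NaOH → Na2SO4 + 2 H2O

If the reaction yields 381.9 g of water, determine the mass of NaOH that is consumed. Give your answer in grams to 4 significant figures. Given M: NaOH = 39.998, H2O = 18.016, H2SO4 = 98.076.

847.9 g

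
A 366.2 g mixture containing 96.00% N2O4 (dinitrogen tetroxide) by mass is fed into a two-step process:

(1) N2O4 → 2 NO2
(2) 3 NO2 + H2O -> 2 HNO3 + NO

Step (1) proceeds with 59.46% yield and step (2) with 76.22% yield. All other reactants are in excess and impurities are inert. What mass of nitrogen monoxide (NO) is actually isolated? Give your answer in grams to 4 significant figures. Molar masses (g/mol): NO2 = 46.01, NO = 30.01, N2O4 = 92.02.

Pure N2O4 = 366.2 × 0.9600 = 351.55 g.
n(N2O4) = 351.55 / 92.02 = 3.8204 mol.
Step 1 (N2O4:NO2 = 1:2): theoretical n(NO2) = 7.6408 mol; at 59.46% yield, n(NO2) = 4.5432 mol.
Step 2 (NO2:NO = 3:1): theoretical n(NO) = 1.5144 mol, so theoretical mass = 1.5144 × 30.01 = 45.447 g.
At 76.22% yield, actual mass of NO = 45.447 × 0.7622 = 34.640 g.

34.64 g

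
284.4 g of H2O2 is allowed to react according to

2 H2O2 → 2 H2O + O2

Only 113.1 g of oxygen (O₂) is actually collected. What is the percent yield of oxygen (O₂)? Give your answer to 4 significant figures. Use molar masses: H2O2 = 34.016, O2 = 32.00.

n(H2O2) = 284.40 g / 34.016 g/mol = 8.3608 mol.
From the equation the H2O2:O2 mole ratio is 2:1, so n(O2) = 8.3608 × 1/2 = 4.1804 mol.
Mass of O2 = 4.1804 mol × 32.00 g/mol = 133.77 g.
This is the theoretical yield. Percent yield = 113.1 g / 133.77 g × 100% = 84.547%.

84.55 %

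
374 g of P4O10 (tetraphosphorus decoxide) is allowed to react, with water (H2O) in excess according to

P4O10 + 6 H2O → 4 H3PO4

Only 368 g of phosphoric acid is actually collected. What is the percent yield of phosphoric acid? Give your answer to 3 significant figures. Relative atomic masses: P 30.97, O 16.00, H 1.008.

M(P4O10) = 4(30.97) + 10(16.00) = 283.88 g/mol.
M(H3PO4) = 3(1.008) + 30.97 + 4(16.00) = 97.994 g/mol.
n(P4O10) = 374.0 g / 283.88 g/mol = 1.317 mol.
From the equation the P4O10:H3PO4 mole ratio is 1:4, so n(H3PO4) = 1.317 × 4/1 = 5.270 mol.
Mass of H3PO4 = 5.270 mol × 97.994 g/mol = 516.4 g.
This is the theoretical yield. Percent yield = 368 g / 516.4 g × 100% = 71.26%.

71.3 %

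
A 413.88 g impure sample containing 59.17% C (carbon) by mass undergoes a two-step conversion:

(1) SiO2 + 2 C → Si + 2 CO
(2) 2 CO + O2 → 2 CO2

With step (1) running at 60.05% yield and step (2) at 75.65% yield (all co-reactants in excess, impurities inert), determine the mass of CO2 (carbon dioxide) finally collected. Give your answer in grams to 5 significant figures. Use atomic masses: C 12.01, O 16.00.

Pure C = 413.88 × 0.5917 = 244.893 g.
M(C) = 12.01 g/mol.
M(CO2) = 12.01 + 2(16.00) = 44.01 g/mol.
n(C) = 244.893 / 12.01 = 20.3907 mol.
Step 1 (C:CO = 2:2): theoretical n(CO) = 20.3907 mol; at 60.05% yield, n(CO) = 12.2446 mol.
Step 2 (CO:CO2 = 2:2): theoretical n(CO2) = 12.2446 mol, so theoretical mass = 12.2446 × 44.01 = 538.887 g.
At 75.65% yield, actual mass of CO2 = 538.887 × 0.7565 = 407.668 g.

407.67 g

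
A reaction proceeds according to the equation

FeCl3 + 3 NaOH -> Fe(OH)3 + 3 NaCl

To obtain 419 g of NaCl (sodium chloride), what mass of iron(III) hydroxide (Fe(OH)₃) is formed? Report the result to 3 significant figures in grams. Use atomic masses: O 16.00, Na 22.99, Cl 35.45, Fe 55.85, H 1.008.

M(NaCl) = 22.99 + 35.45 = 58.44 g/mol.
M(Fe(OH)3) = 55.85 + 3(16.00) + 3(1.008) = 106.874 g/mol.
n(NaCl) = 419.0 g / 58.44 g/mol = 7.170 mol.
From the equation the NaCl:Fe(OH)3 mole ratio is 3:1, so n(Fe(OH)3) = 7.170 × 1/3 = 2.390 mol.
Mass of Fe(OH)3 = 2.390 mol × 106.874 g/mol = 255.4 g.

255 g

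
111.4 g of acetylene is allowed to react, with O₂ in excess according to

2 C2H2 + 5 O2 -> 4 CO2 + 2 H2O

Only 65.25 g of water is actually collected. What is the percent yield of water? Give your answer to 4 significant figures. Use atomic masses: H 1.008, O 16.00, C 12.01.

84.65 %

M(C2H2) = 2(12.01) + 2(1.008) = 26.036 g/mol.
M(H2O) = 2(1.008) + 16.00 = 18.016 g/mol.
n(C2H2) = 111.40 g / 26.036 g/mol = 4.2787 mol.
From the equation the C2H2:H2O mole ratio is 2:2, so n(H2O) = 4.2787 × 2/2 = 4.2787 mol.
Mass of H2O = 4.2787 mol × 18.016 g/mol = 77.085 g.
This is the theoretical yield. Percent yield = 65.25 g / 77.085 g × 100% = 84.647%.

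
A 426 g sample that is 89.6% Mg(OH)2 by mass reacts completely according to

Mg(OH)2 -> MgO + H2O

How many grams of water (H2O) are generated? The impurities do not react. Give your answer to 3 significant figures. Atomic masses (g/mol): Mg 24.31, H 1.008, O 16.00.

118 g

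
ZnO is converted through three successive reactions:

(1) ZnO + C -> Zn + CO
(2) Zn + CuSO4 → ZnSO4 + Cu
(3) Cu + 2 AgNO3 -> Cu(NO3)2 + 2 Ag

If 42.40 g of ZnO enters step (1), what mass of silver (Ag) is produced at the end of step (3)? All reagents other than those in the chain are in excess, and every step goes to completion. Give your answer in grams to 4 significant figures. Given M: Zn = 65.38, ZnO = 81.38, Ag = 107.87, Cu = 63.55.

n(ZnO) = 42.40 / 81.38 = 0.52101 mol.
Reaction (1): ZnO→Zn ratio 1:1 ⇒ n(Zn) = 0.52101 mol.
Reaction (2): Zn→Cu ratio 1:1 ⇒ n(Cu) = 0.52101 mol.
Reaction (3): Cu→Ag ratio 1:2 ⇒ n(Ag) = 1.0420 mol.
Mass of Ag = 1.0420 × 107.87 = 112.40 g.

112.4 g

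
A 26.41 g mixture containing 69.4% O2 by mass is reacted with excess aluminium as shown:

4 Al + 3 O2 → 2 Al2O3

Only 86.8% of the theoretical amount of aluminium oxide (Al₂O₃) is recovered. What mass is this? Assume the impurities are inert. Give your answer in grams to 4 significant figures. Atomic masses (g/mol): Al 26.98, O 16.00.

33.79 g

Pure O2 available = 26.41 g × 0.694 = 18.329 g.
M(O2) = 2(16.00) = 32.00 g/mol.
M(Al2O3) = 2(26.98) + 3(16.00) = 101.96 g/mol.
n(O2) = 18.329 g / 32.00 g/mol = 0.57277 mol.
From the equation the O2:Al2O3 mole ratio is 3:2, so n(Al2O3) = 0.57277 × 2/3 = 0.38184 mol.
Mass of Al2O3 = 0.38184 mol × 101.96 g/mol = 38.933 g.
Actual mass collected = 38.933 g × 0.868 = 33.794 g.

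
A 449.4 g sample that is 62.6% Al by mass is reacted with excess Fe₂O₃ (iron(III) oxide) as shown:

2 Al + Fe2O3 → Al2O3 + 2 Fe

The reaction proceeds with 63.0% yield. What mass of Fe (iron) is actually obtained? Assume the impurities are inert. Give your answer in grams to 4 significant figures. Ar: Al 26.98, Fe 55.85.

366.9 g

Pure Al available = 449.4 g × 0.626 = 281.32 g.
M(Al) = 26.98 g/mol.
M(Fe) = 55.85 g/mol.
n(Al) = 281.32 g / 26.98 g/mol = 10.427 mol.
From the equation the Al:Fe mole ratio is 2:2, so n(Fe) = 10.427 × 2/2 = 10.427 mol.
Mass of Fe = 10.427 mol × 55.85 g/mol = 582.36 g.
Actual mass collected = 582.36 g × 0.630 = 366.88 g.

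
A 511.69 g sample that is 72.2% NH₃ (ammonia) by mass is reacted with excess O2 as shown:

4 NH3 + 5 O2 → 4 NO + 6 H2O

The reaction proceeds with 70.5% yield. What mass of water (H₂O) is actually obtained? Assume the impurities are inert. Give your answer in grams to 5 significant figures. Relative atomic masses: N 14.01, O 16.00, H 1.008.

Pure NH3 available = 511.69 g × 0.722 = 369.440 g.
M(NH3) = 14.01 + 3(1.008) = 17.034 g/mol.
M(H2O) = 2(1.008) + 16.00 = 18.016 g/mol.
n(NH3) = 369.440 g / 17.034 g/mol = 21.6884 mol.
From the equation the NH3:H2O mole ratio is 4:6, so n(H2O) = 21.6884 × 6/4 = 32.5326 mol.
Mass of H2O = 32.5326 mol × 18.016 g/mol = 586.107 g.
Actual mass collected = 586.107 g × 0.705 = 413.206 g.

413.21 g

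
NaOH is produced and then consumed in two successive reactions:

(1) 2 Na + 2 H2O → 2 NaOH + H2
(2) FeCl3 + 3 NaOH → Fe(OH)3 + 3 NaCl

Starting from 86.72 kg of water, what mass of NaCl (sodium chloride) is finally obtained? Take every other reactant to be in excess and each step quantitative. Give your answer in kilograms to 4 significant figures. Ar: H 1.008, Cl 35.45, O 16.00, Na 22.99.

M(H2O) = 2(1.008) + 16.00 = 18.016 g/mol.
M(NaCl) = 22.99 + 35.45 = 58.44 g/mol.
86.72 kg = 86720 g.
n(H2O) = 86720 / 18.016 = 4813.5 mol.
Step 1 gives a 2:2 ratio of H2O to NaOH, so n(NaOH) = 4813.5 mol.
In step 2 the NaOH:NaCl ratio is 3:3, so n(NaCl) = 4813.5 mol.
Mass of NaCl = 4813.5 × 58.44 = 281300 g = 281.3 kg.

281.3 kg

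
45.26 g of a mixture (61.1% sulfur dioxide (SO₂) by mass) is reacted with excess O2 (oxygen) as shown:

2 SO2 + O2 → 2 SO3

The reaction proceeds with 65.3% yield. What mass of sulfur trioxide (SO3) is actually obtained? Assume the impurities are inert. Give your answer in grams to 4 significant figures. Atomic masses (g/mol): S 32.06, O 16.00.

22.57 g

Pure SO2 available = 45.26 g × 0.611 = 27.654 g.
M(SO2) = 32.06 + 2(16.00) = 64.06 g/mol.
M(SO3) = 32.06 + 3(16.00) = 80.06 g/mol.
n(SO2) = 27.654 g / 64.06 g/mol = 0.43169 mol.
From the equation the SO2:SO3 mole ratio is 2:2, so n(SO3) = 0.43169 × 2/2 = 0.43169 mol.
Mass of SO3 = 0.43169 mol × 80.06 g/mol = 34.561 g.
Actual mass collected = 34.561 g × 0.653 = 22.568 g.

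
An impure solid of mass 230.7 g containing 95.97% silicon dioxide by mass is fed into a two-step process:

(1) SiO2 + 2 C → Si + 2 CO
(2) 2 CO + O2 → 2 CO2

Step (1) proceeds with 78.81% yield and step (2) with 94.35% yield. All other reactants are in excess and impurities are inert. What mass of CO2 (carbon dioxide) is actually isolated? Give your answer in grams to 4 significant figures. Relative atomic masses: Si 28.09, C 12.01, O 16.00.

241.1 g

Pure SiO2 = 230.7 × 0.9597 = 221.40 g.
M(SiO2) = 28.09 + 2(16.00) = 60.09 g/mol.
M(CO2) = 12.01 + 2(16.00) = 44.01 g/mol.
n(SiO2) = 221.40 / 60.09 = 3.6845 mol.
Step 1 (SiO2:CO = 1:2): theoretical n(CO) = 7.3690 mol; at 78.81% yield, n(CO) = 5.8075 mol.
Step 2 (CO:CO2 = 2:2): theoretical n(CO2) = 5.8075 mol, so theoretical mass = 5.8075 × 44.01 = 255.59 g.
At 94.35% yield, actual mass of CO2 = 255.59 × 0.9435 = 241.15 g.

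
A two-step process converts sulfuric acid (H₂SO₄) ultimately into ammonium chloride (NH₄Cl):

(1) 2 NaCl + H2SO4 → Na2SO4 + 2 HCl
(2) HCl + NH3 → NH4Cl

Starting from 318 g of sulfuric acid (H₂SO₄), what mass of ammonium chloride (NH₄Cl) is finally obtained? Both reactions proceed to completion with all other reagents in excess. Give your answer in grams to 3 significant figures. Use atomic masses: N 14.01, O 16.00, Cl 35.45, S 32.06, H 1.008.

347 g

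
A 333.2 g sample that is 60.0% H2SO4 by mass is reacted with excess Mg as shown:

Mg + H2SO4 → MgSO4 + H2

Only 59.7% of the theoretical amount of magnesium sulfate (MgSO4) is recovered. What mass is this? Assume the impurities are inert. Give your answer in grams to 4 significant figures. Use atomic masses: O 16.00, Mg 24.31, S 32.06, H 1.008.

Pure H2SO4 available = 333.2 g × 0.600 = 199.92 g.
M(H2SO4) = 2(1.008) + 32.06 + 4(16.00) = 98.076 g/mol.
M(MgSO4) = 24.31 + 32.06 + 4(16.00) = 120.37 g/mol.
n(H2SO4) = 199.92 g / 98.076 g/mol = 2.0384 mol.
From the equation the H2SO4:MgSO4 mole ratio is 1:1, so n(MgSO4) = 2.0384 × 1/1 = 2.0384 mol.
Mass of MgSO4 = 2.0384 mol × 120.37 g/mol = 245.36 g.
Actual mass collected = 245.36 g × 0.597 = 146.48 g.

146.5 g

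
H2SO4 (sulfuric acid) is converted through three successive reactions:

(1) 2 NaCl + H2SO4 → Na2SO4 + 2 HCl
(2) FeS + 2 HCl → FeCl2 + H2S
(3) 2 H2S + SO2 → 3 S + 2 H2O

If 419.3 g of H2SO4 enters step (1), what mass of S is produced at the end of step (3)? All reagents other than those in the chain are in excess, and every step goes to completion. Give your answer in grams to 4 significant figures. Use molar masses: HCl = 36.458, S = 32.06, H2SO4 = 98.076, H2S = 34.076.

n(H2SO4) = 419.3 / 98.076 = 4.2753 mol.
Reaction (1): H2SO4→HCl ratio 1:2 ⇒ n(HCl) = 8.5505 mol.
Reaction (2): HCl→H2S ratio 2:1 ⇒ n(H2S) = 4.2753 mol.
Reaction (3): H2S→S ratio 2:3 ⇒ n(S) = 6.4129 mol.
Mass of S = 6.4129 × 32.06 = 205.60 g.

205.6 g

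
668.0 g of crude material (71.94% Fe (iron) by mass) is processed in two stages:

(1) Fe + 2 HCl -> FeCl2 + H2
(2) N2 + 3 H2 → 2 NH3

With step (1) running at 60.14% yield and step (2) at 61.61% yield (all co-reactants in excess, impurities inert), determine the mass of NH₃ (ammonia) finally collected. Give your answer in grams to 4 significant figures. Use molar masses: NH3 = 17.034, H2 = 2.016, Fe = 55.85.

Pure Fe = 668.0 × 0.7194 = 480.56 g.
n(Fe) = 480.56 / 55.85 = 8.6045 mol.
Step 1 (Fe:H2 = 1:1): theoretical n(H2) = 8.6045 mol; at 60.14% yield, n(H2) = 5.1747 mol.
Step 2 (H2:NH3 = 3:2): theoretical n(NH3) = 3.4498 mol, so theoretical mass = 3.4498 × 17.034 = 58.764 g.
At 61.61% yield, actual mass of NH3 = 58.764 × 0.6161 = 36.205 g.

36.20 g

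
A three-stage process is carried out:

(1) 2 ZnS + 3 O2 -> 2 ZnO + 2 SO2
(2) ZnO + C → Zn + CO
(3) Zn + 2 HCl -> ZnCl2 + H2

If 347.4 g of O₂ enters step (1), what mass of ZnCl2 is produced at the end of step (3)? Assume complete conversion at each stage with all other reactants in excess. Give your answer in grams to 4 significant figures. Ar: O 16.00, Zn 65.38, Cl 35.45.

M(O2) = 2(16.00) = 32.00 g/mol.
M(ZnCl2) = 65.38 + 2(35.45) = 136.28 g/mol.
n(O2) = 347.4 / 32.00 = 10.856 mol.
Reaction (1): O2→ZnO ratio 3:2 ⇒ n(ZnO) = 7.2375 mol.
Reaction (2): ZnO→Zn ratio 1:1 ⇒ n(Zn) = 7.2375 mol.
Reaction (3): Zn→ZnCl2 ratio 1:1 ⇒ n(ZnCl2) = 7.2375 mol.
Mass of ZnCl2 = 7.2375 × 136.28 = 986.33 g.

986.3 g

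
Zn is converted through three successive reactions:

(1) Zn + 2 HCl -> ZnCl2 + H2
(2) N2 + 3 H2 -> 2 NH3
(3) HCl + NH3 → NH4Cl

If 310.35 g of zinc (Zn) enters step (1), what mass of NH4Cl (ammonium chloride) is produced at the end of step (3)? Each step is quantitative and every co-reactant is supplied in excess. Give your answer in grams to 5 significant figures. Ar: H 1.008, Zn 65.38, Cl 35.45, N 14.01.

M(Zn) = 65.38 g/mol.
M(NH4Cl) = 14.01 + 4(1.008) + 35.45 = 53.492 g/mol.
n(Zn) = 310.35 / 65.38 = 4.74686 mol.
Reaction (1): Zn→H2 ratio 1:1 ⇒ n(H2) = 4.74686 mol.
Reaction (2): H2→NH3 ratio 3:2 ⇒ n(NH3) = 3.16458 mol.
Reaction (3): NH3→NH4Cl ratio 1:1 ⇒ n(NH4Cl) = 3.16458 mol.
Mass of NH4Cl = 3.16458 × 53.492 = 169.280 g.

169.28 g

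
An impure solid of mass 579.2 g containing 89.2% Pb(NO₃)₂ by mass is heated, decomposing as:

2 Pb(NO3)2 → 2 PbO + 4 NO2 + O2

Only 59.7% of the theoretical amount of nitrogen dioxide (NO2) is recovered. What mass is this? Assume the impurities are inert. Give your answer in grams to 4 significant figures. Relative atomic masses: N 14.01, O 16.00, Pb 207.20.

Pure Pb(NO3)2 available = 579.2 g × 0.892 = 516.65 g.
M(Pb(NO3)2) = 207.20 + 2(14.01) + 6(16.00) = 331.22 g/mol.
M(NO2) = 14.01 + 2(16.00) = 46.01 g/mol.
n(Pb(NO3)2) = 516.65 g / 331.22 g/mol = 1.5598 mol.
From the equation the Pb(NO3)2:NO2 mole ratio is 2:4, so n(NO2) = 1.5598 × 4/2 = 3.1197 mol.
Mass of NO2 = 3.1197 mol × 46.01 g/mol = 143.54 g.
Actual mass collected = 143.54 g × 0.597 = 85.691 g.

85.69 g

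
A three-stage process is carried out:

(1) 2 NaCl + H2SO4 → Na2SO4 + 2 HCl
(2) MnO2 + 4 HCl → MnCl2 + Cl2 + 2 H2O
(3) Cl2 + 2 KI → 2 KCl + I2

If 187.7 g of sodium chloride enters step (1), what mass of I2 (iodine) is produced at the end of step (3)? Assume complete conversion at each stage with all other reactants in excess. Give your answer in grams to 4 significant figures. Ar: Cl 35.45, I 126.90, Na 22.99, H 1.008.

203.8 g

M(NaCl) = 22.99 + 35.45 = 58.44 g/mol.
M(I2) = 2(126.90) = 253.80 g/mol.
n(NaCl) = 187.7 / 58.44 = 3.2118 mol.
Reaction (1): NaCl→HCl ratio 2:2 ⇒ n(HCl) = 3.2118 mol.
Reaction (2): HCl→Cl2 ratio 4:1 ⇒ n(Cl2) = 0.80296 mol.
Reaction (3): Cl2→I2 ratio 1:1 ⇒ n(I2) = 0.80296 mol.
Mass of I2 = 0.80296 × 253.80 = 203.79 g.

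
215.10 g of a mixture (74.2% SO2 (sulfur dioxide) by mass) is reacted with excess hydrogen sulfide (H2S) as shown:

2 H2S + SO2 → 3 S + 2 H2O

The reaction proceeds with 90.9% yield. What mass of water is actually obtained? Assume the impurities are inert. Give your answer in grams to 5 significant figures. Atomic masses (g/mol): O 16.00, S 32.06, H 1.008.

Pure SO2 available = 215.10 g × 0.742 = 159.604 g.
M(SO2) = 32.06 + 2(16.00) = 64.06 g/mol.
M(H2O) = 2(1.008) + 16.00 = 18.016 g/mol.
n(SO2) = 159.604 g / 64.06 g/mol = 2.49148 mol.
From the equation the SO2:H2O mole ratio is 1:2, so n(H2O) = 2.49148 × 2/1 = 4.98296 mol.
Mass of H2O = 4.98296 mol × 18.016 g/mol = 89.7730 g.
Actual mass collected = 89.7730 g × 0.909 = 81.6037 g.

81.604 g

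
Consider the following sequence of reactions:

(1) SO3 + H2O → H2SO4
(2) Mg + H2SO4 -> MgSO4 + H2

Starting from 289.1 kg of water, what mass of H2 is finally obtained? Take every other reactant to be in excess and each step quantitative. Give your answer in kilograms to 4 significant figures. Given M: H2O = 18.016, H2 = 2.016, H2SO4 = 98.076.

32.35 kg

289.1 kg = 289100 g.
n(H2O) = 289100 / 18.016 = 16047 mol.
Step 1 gives a 1:1 ratio of H2O to H2SO4, so n(H2SO4) = 16047 mol.
In step 2 the H2SO4:H2 ratio is 1:1, so n(H2) = 16047 mol.
Mass of H2 = 16047 × 2.016 = 32350 g = 32.35 kg.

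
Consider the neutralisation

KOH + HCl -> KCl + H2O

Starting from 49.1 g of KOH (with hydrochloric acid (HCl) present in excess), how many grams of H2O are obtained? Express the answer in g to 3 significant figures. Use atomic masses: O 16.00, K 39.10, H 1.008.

M(KOH) = 39.10 + 16.00 + 1.008 = 56.108 g/mol.
M(H2O) = 2(1.008) + 16.00 = 18.016 g/mol.
n(KOH) = 49.10 g / 56.108 g/mol = 0.8751 mol.
From the equation the KOH:H2O mole ratio is 1:1, so n(H2O) = 0.8751 × 1/1 = 0.8751 mol.
Mass of H2O = 0.8751 mol × 18.016 g/mol = 15.77 g.

15.8 g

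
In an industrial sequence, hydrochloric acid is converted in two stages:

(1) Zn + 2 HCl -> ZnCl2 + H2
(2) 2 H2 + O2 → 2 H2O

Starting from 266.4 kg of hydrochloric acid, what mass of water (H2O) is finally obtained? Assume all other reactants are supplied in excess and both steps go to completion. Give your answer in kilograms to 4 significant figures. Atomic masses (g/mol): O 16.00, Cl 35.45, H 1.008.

M(HCl) = 1.008 + 35.45 = 36.458 g/mol.
M(H2O) = 2(1.008) + 16.00 = 18.016 g/mol.
266.4 kg = 266400 g.
n(HCl) = 266400 / 36.458 = 7307.0 mol.
Step 1 gives a 2:1 ratio of HCl to H2, so n(H2) = 3653.5 mol.
In step 2 the H2:H2O ratio is 2:2, so n(H2O) = 3653.5 mol.
Mass of H2O = 3653.5 × 18.016 = 65822 g = 65.82 kg.

65.82 kg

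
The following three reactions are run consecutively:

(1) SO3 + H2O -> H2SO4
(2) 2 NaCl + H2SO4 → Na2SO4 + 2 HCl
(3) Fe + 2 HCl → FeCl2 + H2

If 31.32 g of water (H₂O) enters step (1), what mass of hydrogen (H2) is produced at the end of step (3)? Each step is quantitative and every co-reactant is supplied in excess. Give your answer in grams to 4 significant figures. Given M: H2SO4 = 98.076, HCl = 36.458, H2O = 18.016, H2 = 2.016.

3.505 g

n(H2O) = 31.32 / 18.016 = 1.7385 mol.
Reaction (1): H2O→H2SO4 ratio 1:1 ⇒ n(H2SO4) = 1.7385 mol.
Reaction (2): H2SO4→HCl ratio 1:2 ⇒ n(HCl) = 3.4769 mol.
Reaction (3): HCl→H2 ratio 2:1 ⇒ n(H2) = 1.7385 mol.
Mass of H2 = 1.7385 × 2.016 = 3.5047 g.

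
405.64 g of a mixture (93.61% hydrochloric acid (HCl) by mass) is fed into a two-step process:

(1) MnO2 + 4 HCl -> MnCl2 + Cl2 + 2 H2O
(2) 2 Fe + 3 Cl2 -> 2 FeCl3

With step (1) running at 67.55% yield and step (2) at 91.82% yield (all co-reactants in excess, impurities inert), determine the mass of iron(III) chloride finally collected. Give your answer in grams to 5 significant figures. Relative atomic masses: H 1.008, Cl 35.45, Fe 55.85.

174.64 g

Pure HCl = 405.64 × 0.9361 = 379.720 g.
M(HCl) = 1.008 + 35.45 = 36.458 g/mol.
M(FeCl3) = 55.85 + 3(35.45) = 162.20 g/mol.
n(HCl) = 379.720 / 36.458 = 10.4153 mol.
Step 1 (HCl:Cl2 = 4:1): theoretical n(Cl2) = 2.60382 mol; at 67.55% yield, n(Cl2) = 1.75888 mol.
Step 2 (Cl2:FeCl3 = 3:2): theoretical n(FeCl3) = 1.17258 mol, so theoretical mass = 1.17258 × 162.20 = 190.193 g.
At 91.82% yield, actual mass of FeCl3 = 190.193 × 0.9182 = 174.635 g.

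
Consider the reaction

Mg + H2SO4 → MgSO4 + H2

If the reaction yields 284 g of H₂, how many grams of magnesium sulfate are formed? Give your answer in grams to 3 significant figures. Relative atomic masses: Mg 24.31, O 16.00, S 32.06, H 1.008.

17000 g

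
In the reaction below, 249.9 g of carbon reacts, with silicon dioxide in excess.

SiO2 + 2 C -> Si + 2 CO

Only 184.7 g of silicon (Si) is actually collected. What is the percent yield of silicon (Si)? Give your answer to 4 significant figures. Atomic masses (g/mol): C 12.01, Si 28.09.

M(C) = 12.01 g/mol.
M(Si) = 28.09 g/mol.
n(C) = 249.90 g / 12.01 g/mol = 20.808 mol.
From the equation the C:Si mole ratio is 2:1, so n(Si) = 20.808 × 1/2 = 10.404 mol.
Mass of Si = 10.404 mol × 28.09 g/mol = 292.24 g.
This is the theoretical yield. Percent yield = 184.7 g / 292.24 g × 100% = 63.201%.

63.20 %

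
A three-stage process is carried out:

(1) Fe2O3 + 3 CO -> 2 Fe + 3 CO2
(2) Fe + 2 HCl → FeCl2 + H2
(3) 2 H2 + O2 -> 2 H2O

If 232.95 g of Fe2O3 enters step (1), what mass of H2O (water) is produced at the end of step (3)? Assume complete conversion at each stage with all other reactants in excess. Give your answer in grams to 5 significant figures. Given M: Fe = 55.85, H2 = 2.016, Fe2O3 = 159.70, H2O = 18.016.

n(Fe2O3) = 232.95 / 159.70 = 1.45867 mol.
Reaction (1): Fe2O3→Fe ratio 1:2 ⇒ n(Fe) = 2.91735 mol.
Reaction (2): Fe→H2 ratio 1:1 ⇒ n(H2) = 2.91735 mol.
Reaction (3): H2→H2O ratio 2:2 ⇒ n(H2O) = 2.91735 mol.
Mass of H2O = 2.91735 × 18.016 = 52.5589 g.

52.559 g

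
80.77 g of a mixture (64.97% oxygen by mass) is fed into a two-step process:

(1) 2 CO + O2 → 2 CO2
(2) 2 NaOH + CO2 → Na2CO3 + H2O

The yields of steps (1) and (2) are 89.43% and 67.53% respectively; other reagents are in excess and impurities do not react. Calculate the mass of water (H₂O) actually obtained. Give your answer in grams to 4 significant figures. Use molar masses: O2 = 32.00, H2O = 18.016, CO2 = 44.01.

35.68 g

Pure O2 = 80.77 × 0.6497 = 52.476 g.
n(O2) = 52.476 / 32.00 = 1.6399 mol.
Step 1 (O2:CO2 = 1:2): theoretical n(CO2) = 3.2798 mol; at 89.43% yield, n(CO2) = 2.9331 mol.
Step 2 (CO2:H2O = 1:1): theoretical n(H2O) = 2.9331 mol, so theoretical mass = 2.9331 × 18.016 = 52.843 g.
At 67.53% yield, actual mass of H2O = 52.843 × 0.6753 = 35.685 g.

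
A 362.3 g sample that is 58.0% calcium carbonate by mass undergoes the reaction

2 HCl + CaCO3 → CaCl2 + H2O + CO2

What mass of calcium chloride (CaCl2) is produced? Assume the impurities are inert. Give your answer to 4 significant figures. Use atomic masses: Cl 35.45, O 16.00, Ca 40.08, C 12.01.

Mass of pure CaCO3 = 362.3 g × 0.580 = 210.13 g.
M(CaCO3) = 40.08 + 12.01 + 3(16.00) = 100.09 g/mol.
M(CaCl2) = 40.08 + 2(35.45) = 110.98 g/mol.
n(CaCO3) = 210.13 g / 100.09 g/mol = 2.0995 mol.
From the equation the CaCO3:CaCl2 mole ratio is 1:1, so n(CaCl2) = 2.0995 × 1/1 = 2.0995 mol.
Mass of CaCl2 = 2.0995 mol × 110.98 g/mol = 233.00 g.

233.0 g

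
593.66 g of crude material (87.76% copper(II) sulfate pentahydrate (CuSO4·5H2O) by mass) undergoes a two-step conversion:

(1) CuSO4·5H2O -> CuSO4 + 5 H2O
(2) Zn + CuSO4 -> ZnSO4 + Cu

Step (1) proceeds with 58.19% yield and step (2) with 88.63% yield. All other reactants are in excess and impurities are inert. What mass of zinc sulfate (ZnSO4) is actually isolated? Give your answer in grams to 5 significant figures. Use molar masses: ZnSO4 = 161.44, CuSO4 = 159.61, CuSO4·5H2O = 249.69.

Pure CuSO4·5H2O = 593.66 × 0.8776 = 520.996 g.
n(CuSO4·5H2O) = 520.996 / 249.69 = 2.08657 mol.
Step 1 (CuSO4·5H2O:CuSO4 = 1:1): theoretical n(CuSO4) = 2.08657 mol; at 58.19% yield, n(CuSO4) = 1.21418 mol.
Step 2 (CuSO4:ZnSO4 = 1:1): theoretical n(ZnSO4) = 1.21418 mol, so theoretical mass = 1.21418 × 161.44 = 196.017 g.
At 88.63% yield, actual mass of ZnSO4 = 196.017 × 0.8863 = 173.729 g.

173.73 g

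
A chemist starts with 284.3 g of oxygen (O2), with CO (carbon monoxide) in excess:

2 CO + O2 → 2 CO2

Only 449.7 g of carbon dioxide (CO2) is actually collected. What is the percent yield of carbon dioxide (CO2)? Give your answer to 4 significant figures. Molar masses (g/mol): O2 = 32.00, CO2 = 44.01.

57.51 %

n(O2) = 284.30 g / 32.00 g/mol = 8.8844 mol.
From the equation the O2:CO2 mole ratio is 1:2, so n(CO2) = 8.8844 × 2/1 = 17.769 mol.
Mass of CO2 = 17.769 mol × 44.01 g/mol = 782.00 g.
This is the theoretical yield. Percent yield = 449.7 g / 782.00 g × 100% = 57.506%.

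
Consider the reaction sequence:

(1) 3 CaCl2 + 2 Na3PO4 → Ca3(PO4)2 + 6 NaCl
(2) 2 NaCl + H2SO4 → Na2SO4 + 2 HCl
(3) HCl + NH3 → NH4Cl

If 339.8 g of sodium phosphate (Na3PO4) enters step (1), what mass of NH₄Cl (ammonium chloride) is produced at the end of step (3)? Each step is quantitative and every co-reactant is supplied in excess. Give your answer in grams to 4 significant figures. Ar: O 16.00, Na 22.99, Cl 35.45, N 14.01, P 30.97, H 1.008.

332.6 g

M(Na3PO4) = 3(22.99) + 30.97 + 4(16.00) = 163.94 g/mol.
M(NH4Cl) = 14.01 + 4(1.008) + 35.45 = 53.492 g/mol.
n(Na3PO4) = 339.8 / 163.94 = 2.0727 mol.
Reaction (1): Na3PO4→NaCl ratio 2:6 ⇒ n(NaCl) = 6.2181 mol.
Reaction (2): NaCl→HCl ratio 2:2 ⇒ n(HCl) = 6.2181 mol.
Reaction (3): HCl→NH4Cl ratio 1:1 ⇒ n(NH4Cl) = 6.2181 mol.
Mass of NH4Cl = 6.2181 × 53.492 = 332.62 g.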